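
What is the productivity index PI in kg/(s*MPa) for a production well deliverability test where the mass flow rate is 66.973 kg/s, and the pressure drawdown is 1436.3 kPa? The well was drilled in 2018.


PI = mdot * 1000 / dP
PI = 66.973 * 1000 / 1436.3
PI = 46.629 kg/(s*MPa)


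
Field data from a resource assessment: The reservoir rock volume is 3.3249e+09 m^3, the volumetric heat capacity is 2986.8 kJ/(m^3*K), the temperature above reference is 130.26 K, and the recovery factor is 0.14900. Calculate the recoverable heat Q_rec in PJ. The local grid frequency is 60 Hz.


Step 1: Q_s = Vr*rhoc*dT/1e12 = 3.3249e+09*2986.8*130.26/1e12 = 1293.587 PJ
Step 2: Q_rec = Q_s * RF = 1293.587 * 0.149 = 192.74 PJ
Q_rec = 192.74 PJ


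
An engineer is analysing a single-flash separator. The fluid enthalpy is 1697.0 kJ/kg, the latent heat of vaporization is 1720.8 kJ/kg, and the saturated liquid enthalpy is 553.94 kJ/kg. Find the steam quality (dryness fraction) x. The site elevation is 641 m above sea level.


x = (h - hf) / hfg
x = (1697.0 - 553.94) / 1720.8
x = 0.66426


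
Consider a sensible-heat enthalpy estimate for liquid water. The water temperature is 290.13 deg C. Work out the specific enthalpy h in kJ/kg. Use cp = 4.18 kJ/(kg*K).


h = cp * T
h = 4.18 * 290.13
h = 1212.7 kJ/kg


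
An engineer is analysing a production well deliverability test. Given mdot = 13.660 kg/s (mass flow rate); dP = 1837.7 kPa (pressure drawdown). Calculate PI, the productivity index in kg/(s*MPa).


PI = mdot * 1000 / dP
PI = 13.660 * 1000 / 1837.7
PI = 7.4332 kg/(s*MPa)


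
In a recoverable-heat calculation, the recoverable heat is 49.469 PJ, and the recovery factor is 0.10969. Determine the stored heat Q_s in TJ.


Q_s = Q_rec / RF
Q_s = 49.469 / 0.10969
Q_s = 450.9892 PJ
Convert: 450.9892 PJ * 1000.0 = 4.5099e+05 TJ
Q_s = 4.5099e+05 TJ


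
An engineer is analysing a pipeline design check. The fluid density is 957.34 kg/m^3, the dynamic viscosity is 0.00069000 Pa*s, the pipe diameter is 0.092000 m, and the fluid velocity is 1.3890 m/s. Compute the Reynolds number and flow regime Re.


Step 1: Re = rho*vel*D/mu = 957.34*1.389*0.092/0.00069 = 1.7730e+05
Step 2: Re = 1.7730e+05 > 4000, so flow is turbulent.
Re = 1.7730e+05 (turbulent)


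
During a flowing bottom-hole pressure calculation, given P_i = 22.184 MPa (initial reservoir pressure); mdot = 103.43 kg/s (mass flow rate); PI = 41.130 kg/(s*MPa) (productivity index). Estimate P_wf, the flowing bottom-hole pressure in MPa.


P_wf = P_i - mdot / PI
P_wf = 22.184 - 103.43 / 41.130
P_wf = 19.669 MPa


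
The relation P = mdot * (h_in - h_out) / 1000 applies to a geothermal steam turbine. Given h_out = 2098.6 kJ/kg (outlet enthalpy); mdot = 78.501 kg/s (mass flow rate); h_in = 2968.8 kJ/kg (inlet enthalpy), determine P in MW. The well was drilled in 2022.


P = mdot * (h_in - h_out) / 1000
P = 78.501 * (2968.8 - 2098.6) / 1000
P = 68.312 MW


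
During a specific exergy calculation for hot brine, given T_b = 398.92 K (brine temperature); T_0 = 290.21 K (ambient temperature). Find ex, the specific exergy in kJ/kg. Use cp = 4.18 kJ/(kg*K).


ex = cp * ((T_b - T_0) - T_0 * ln(T_b/T_0))
ex = 4.18 * ((398.92 - 290.21) - 290.21 * ln(398.92/290.21))
ex = 68.460 kJ/kg


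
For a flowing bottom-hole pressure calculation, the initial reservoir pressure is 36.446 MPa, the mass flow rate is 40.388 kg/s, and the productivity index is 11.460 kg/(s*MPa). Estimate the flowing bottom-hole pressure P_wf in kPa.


P_wf = P_i - mdot / PI
P_wf = 36.446 - 40.388 / 11.460
P_wf = 32.92174 MPa
Convert: 32.92174 MPa * 1000.0 = 32922 kPa
P_wf = 32922 kPa


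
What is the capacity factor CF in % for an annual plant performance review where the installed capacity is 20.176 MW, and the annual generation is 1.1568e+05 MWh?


CF = E_a / (cap * 8760) * 100
CF = 1.1568e+05 / (20.176 * 8760) * 100
CF = 65.451 %


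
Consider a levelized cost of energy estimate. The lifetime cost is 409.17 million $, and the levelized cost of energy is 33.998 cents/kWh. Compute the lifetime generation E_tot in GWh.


E_tot = C_tot / LCOE * 100
E_tot = 409.17 / 33.998 * 100
E_tot = 1203.5 GWh


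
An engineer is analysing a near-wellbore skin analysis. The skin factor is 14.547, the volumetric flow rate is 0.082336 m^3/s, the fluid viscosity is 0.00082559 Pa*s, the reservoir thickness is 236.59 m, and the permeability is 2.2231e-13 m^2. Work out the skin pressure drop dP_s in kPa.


dP_s = S * q * mu / (2*pi*k*hr) / 1000
dP_s = 14.547 * 0.082336 * 0.00082559 / (2*pi*2.2231e-13*236.59) / 1000
dP_s = 2992.2 kPa


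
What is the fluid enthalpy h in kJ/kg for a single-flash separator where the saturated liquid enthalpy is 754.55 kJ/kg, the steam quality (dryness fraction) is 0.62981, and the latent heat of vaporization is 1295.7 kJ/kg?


h = hf + x * hfg
h = 754.55 + 0.62981 * 1295.7
h = 1570.6 kJ/kg


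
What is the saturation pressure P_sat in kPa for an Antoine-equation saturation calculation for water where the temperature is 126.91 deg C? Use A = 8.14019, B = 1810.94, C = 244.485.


P_sat = 10^(A - B/(C + T)) / 760 * 0.101325
P_sat = 10^(8.14019 - 1810.94/(244.485 + 126.91)) / 760 * 0.101325
P_sat = 0.2449315 MPa
Convert: 0.2449315 MPa * 1000.0 = 244.93 kPa
P_sat = 244.93 kPa


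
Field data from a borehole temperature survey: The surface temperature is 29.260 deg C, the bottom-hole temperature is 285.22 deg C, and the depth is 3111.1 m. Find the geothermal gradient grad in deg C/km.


grad = (T_d - T_surf) / d * 1000
grad = (285.22 - 29.260) / 3111.1 * 1000
grad = 82.273 deg C/km


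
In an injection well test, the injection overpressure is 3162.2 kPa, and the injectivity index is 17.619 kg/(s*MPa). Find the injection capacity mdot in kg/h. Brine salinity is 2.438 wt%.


mdot = II * dP / 1000
mdot = 17.619 * 3162.2 / 1000
mdot = 55.71480 kg/s
Convert: 55.71480 kg/s * 3600.0 = 2.0057e+05 kg/h
mdot = 2.0057e+05 kg/h


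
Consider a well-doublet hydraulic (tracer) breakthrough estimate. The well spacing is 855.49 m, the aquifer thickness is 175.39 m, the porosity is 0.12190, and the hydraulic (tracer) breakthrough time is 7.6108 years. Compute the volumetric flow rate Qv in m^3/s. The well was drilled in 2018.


Qv = pi*hr*phi*L^2 / (3*t_bt*365.25*86400)
Qv = pi*175.39*0.12190*855.49^2 / (3*7.6108*365.25*86400)
Qv = 0.068223 m^3/s


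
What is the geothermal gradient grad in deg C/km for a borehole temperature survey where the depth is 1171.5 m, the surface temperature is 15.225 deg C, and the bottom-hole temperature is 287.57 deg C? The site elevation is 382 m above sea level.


grad = (T_d - T_surf) / d * 1000
grad = (287.57 - 15.225) / 1171.5 * 1000
grad = 232.48 deg C/km


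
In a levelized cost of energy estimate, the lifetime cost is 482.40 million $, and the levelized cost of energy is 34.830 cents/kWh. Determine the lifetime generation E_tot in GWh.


E_tot = C_tot / LCOE * 100
E_tot = 482.40 / 34.830 * 100
E_tot = 1385.0 GWh


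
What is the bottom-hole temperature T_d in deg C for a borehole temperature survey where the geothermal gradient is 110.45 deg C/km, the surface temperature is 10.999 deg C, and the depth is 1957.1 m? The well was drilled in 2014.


T_d = T_surf + grad * d / 1000
T_d = 10.999 + 110.45 * 1957.1 / 1000
T_d = 227.16 deg C


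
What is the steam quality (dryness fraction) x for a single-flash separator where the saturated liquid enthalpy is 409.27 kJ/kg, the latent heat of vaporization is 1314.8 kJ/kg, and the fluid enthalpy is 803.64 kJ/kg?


x = (h - hf) / hfg
x = (803.64 - 409.27) / 1314.8
x = 0.29995


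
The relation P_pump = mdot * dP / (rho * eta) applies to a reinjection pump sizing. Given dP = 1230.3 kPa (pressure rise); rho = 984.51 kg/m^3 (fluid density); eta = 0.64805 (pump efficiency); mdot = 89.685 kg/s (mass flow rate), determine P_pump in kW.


P_pump = mdot * dP / (rho * eta)
P_pump = 89.685 * 1230.3 / (984.51 * 0.64805)
P_pump = 172.94 kW


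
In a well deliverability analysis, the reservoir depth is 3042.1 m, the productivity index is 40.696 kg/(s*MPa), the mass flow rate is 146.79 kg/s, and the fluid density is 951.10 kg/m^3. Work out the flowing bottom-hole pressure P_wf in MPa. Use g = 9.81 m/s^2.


Step 1: P_i = rho*g*h/1e6 = 951.1*9.81*3042.1/1e6 = 28.38368 MPa
Step 2: P_wf = P_i - mdot/PI = 28.38368 - 146.79/40.696 = 24.777 MPa
P_wf = 24.777 MPa


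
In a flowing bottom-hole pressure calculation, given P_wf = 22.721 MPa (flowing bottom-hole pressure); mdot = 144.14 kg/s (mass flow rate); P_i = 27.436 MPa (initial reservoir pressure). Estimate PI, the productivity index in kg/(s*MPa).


PI = mdot / (P_i - P_wf)
PI = 144.14 / (27.436 - 22.721)
PI = 30.571 kg/(s*MPa)


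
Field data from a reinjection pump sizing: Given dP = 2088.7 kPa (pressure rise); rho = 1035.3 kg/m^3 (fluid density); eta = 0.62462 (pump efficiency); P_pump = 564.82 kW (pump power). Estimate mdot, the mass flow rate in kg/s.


mdot = P_pump * rho * eta / dP
mdot = 564.82 * 1035.3 * 0.62462 / 2088.7
mdot = 174.87 kg/s


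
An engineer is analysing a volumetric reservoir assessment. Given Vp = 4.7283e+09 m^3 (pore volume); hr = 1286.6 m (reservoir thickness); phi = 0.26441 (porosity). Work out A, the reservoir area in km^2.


A = Vp / (1e6 * hr * phi)
A = 4.7283e+09 / (1e6 * 1286.6 * 0.26441)
A = 13.899 km^2


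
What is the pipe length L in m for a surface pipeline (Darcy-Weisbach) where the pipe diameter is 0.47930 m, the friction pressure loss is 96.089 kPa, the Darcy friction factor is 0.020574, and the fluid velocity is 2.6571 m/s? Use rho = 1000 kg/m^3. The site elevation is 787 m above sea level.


L = dP*1000*D / (f*rho*vel^2/2)
L = 96.089*1000*0.47930 / (0.020574*1000*2.6571^2/2)
L = 634.13 m


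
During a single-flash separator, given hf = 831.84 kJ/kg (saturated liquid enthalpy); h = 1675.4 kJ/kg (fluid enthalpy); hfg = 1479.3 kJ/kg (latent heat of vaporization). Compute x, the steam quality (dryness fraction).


x = (h - hf) / hfg
x = (1675.4 - 831.84) / 1479.3
x = 0.57024


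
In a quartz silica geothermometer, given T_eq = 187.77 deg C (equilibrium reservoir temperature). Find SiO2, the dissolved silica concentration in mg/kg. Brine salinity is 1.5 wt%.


SiO2 = 10^(5.19 - 1309/(T_eq + 273.15))
SiO2 = 10^(5.19 - 1309/(187.77 + 273.15))
SiO2 = 223.89 mg/kg


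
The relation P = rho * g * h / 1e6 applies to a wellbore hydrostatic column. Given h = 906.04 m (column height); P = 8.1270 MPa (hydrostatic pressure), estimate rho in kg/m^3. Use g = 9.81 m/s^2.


rho = P * 1e6 / (g * h)
rho = 8.1270 * 1e6 / (9.81 * 906.04)
rho = 914.35 kg/m^3


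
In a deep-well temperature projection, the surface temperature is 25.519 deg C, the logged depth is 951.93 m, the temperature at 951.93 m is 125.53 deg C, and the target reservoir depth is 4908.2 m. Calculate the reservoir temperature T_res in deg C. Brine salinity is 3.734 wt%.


Step 1: grad = (T_d1 - T_surf)/d1 * 1000 = (125.53 - 25.519)/951.93 * 1000 = 105.0613 deg C/km
Step 2: T_res = T_surf + grad*d2/1000 = 25.519 + 105.0613*4908.2/1000 = 541.18 deg C
T_res = 541.18 deg C


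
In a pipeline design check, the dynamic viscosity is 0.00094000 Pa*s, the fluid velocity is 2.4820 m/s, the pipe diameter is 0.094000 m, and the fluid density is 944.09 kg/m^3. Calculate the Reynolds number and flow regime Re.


Step 1: Re = rho*vel*D/mu = 944.09*2.482*0.094/0.00094 = 2.3432e+05
Step 2: Re = 2.3432e+05 > 4000, so flow is turbulent.
Re = 2.3432e+05 (turbulent)


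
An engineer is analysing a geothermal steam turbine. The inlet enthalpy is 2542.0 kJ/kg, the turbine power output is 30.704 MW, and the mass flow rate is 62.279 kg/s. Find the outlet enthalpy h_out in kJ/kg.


h_out = h_in - P * 1000 / mdot
h_out = 2542.0 - 30.704 * 1000 / 62.279
h_out = 2049.0 kJ/kg


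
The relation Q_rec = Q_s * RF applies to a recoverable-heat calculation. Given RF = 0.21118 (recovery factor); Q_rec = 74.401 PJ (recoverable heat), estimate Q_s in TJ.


Q_s = Q_rec / RF
Q_s = 74.401 / 0.21118
Q_s = 352.3108 PJ
Convert: 352.3108 PJ * 1000.0 = 3.5231e+05 TJ
Q_s = 3.5231e+05 TJ


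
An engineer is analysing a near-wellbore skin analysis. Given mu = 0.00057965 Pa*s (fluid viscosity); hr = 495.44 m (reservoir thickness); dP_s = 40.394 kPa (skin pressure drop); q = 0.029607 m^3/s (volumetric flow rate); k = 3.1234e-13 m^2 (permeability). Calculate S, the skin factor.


S = dP_s * 1000 * 2*pi*k*hr / (q*mu)
S = 40.394 * 1000 * 2*pi*3.1234e-13*495.44 / (0.029607*0.00057965)
S = 2.2885


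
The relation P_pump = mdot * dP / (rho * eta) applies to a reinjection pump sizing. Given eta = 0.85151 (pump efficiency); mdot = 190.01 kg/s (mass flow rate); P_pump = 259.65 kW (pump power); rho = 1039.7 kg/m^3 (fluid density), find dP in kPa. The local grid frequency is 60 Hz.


dP = P_pump * rho * eta / mdot
dP = 259.65 * 1039.7 * 0.85151 / 190.01
dP = 1209.8 kPa


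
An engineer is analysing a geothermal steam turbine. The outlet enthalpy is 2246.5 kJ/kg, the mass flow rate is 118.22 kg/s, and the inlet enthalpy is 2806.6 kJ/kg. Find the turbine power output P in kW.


P = mdot * (h_in - h_out) / 1000
P = 118.22 * (2806.6 - 2246.5) / 1000
P = 66.21502 MW
Convert: 66.21502 MW * 1000.0 = 66215 kW
P = 66215 kW


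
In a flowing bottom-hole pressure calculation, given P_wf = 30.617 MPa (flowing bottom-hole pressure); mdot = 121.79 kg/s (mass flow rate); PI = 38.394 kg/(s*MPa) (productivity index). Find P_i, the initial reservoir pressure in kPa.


P_i = P_wf + mdot / PI
P_i = 30.617 + 121.79 / 38.394
P_i = 33.78911 MPa
Convert: 33.78911 MPa * 1000.0 = 33789 kPa
P_i = 33789 kPa


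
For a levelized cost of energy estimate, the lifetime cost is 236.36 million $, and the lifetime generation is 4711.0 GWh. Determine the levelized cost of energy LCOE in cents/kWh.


LCOE = C_tot / E_tot * 100
LCOE = 236.36 / 4711.0 * 100
LCOE = 5.0172 cents/kWh


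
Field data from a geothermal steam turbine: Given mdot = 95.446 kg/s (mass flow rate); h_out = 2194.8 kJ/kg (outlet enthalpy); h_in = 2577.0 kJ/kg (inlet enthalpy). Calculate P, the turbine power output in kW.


P = mdot * (h_in - h_out) / 1000
P = 95.446 * (2577.0 - 2194.8) / 1000
P = 36.47946 MW
Convert: 36.47946 MW * 1000.0 = 36479 kW
P = 36479 kW


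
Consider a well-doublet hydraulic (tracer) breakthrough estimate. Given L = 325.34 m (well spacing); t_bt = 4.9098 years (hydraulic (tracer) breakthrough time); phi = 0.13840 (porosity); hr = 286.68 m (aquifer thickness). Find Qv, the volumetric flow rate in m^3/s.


Qv = pi*hr*phi*L^2 / (3*t_bt*365.25*86400)
Qv = pi*286.68*0.13840*325.34^2 / (3*4.9098*365.25*86400)
Qv = 0.028384 m^3/s


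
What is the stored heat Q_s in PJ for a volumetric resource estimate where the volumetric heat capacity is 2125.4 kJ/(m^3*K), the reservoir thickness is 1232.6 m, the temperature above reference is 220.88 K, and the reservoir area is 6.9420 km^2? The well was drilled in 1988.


Step 1: Vr = A*1e6*hr = 6.942*1e6*1232.6 = 8.556709e+09 m^3
Step 2: Q_s = Vr*rhoc*dT/1e12 = 8.556709e+09*2125.4*220.88/1e12 = 4017.0 PJ
Q_s = 4017.0 PJ


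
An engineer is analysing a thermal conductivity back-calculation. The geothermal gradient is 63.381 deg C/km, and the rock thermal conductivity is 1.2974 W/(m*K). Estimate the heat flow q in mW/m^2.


q = k * grad / 1000
q = 1.2974 * 63.381 / 1000
q = 0.08223051 W/m^2
Convert: 0.08223051 W/m^2 * 1000.0 = 82.231 mW/m^2
q = 82.231 mW/m^2


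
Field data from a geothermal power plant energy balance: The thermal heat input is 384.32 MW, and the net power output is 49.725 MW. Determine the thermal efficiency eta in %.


eta = W_net / Q_in * 100
eta = 49.725 / 384.32 * 100
eta = 12.938 %


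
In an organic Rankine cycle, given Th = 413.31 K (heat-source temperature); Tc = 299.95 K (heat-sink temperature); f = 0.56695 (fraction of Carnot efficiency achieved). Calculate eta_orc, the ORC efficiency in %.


eta_orc = (1 - Tc/Th) * f * 100
eta_orc = (1 - 299.95/413.31) * 0.56695 * 100
eta_orc = 15.550 %


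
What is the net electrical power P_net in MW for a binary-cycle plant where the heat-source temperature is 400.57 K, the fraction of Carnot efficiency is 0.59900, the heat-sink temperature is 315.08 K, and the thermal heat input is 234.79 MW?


Step 1: eta = (1 - Tc/Th)*f = (1 - 315.08/400.57)*0.599 = 0.1278391
Step 2: P_net = eta * Q_in = 0.1278391 * 234.79 = 30.015 MW
P_net = 30.015 MW


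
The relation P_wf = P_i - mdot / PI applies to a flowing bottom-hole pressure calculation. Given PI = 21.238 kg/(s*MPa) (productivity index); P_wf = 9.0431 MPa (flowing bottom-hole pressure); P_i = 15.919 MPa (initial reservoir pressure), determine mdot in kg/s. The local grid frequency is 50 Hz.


mdot = (P_i - P_wf) * PI
mdot = (15.919 - 9.0431) * 21.238
mdot = 146.03 kg/s


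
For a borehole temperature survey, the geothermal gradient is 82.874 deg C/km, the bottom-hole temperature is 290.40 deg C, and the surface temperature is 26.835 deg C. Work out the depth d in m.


d = (T_d - T_surf) / grad * 1000
d = (290.40 - 26.835) / 82.874 * 1000
d = 3180.3 m


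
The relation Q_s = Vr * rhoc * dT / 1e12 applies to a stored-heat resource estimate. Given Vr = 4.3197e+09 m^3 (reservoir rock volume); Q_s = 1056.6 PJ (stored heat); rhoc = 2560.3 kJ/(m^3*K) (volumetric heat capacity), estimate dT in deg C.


dT = Q_s * 1e12 / (Vr * rhoc)
dT = 1056.6 * 1e12 / (4.3197e+09 * 2560.3)
dT = 95.53580 K
Convert (temperature difference, 1 K = 1 deg C): 95.53580 K = 95.53580 deg C
dT = 95.536 deg C


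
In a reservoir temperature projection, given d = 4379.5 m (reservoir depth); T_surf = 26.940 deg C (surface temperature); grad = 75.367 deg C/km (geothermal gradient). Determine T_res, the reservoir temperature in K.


T_res = T_surf + grad * d / 1000
T_res = 26.940 + 75.367 * 4379.5 / 1000
T_res = 357.0098 deg C
Convert to K: 357.0098 + 273.15 = 630.16 K
T_res = 630.16 K


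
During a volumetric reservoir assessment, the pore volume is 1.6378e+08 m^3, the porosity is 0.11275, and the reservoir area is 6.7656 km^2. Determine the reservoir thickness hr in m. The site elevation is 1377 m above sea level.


hr = Vp / (A * 1e6 * phi)
hr = 1.6378e+08 / (6.7656 * 1e6 * 0.11275)
hr = 214.70 m


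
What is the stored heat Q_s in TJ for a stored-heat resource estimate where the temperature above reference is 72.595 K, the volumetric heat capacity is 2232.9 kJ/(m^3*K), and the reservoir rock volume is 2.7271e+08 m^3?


Q_s = Vr * rhoc * dT / 1e12
Q_s = 2.7271e+08 * 2232.9 * 72.595 / 1e12
Q_s = 44.20558 PJ
Convert: 44.20558 PJ * 1000.0 = 44206 TJ
Q_s = 44206 TJ


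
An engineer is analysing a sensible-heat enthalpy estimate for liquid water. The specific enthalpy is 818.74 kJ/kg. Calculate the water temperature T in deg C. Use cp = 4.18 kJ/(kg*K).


T = h / cp
T = 818.74 / 4.18
T = 195.87 deg C


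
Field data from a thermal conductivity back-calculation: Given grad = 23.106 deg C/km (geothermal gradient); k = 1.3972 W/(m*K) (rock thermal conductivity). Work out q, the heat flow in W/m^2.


q = k * grad / 1000
q = 1.3972 * 23.106 / 1000
q = 0.032284 W/m^2


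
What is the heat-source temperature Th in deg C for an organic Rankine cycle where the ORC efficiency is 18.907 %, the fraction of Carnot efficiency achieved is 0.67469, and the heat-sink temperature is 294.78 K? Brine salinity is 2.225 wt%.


Th = Tc / (1 - (eta_orc/100)/f)
Th = 294.78 / (1 - (18.907/100)/0.67469)
Th = 409.5489 K
Convert to deg C: 409.5489 - 273.15 = 136.40 deg C
Th = 136.40 deg C


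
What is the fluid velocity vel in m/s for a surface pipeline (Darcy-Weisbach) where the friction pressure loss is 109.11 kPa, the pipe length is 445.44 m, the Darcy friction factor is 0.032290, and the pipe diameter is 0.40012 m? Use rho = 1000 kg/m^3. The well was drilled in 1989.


vel = sqrt(dP*1000*2*D / (f*L*rho))
vel = sqrt(109.11*1000*2*0.40012 / (0.032290*445.44*1000))
vel = 2.4638 m/s


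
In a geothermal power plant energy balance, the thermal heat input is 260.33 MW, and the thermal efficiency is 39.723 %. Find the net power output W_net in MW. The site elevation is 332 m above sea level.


W_net = eta / 100 * Q_in
W_net = 39.723 / 100 * 260.33
W_net = 103.41 MW


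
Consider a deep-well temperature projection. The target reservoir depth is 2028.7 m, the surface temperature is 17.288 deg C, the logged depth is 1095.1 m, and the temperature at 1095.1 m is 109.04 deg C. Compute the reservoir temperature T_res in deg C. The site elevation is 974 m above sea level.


Step 1: grad = (T_d1 - T_surf)/d1 * 1000 = (109.04 - 17.288)/1095.1 * 1000 = 83.78413 deg C/km
Step 2: T_res = T_surf + grad*d2/1000 = 17.288 + 83.78413*2028.7/1000 = 187.26 deg C
T_res = 187.26 deg C


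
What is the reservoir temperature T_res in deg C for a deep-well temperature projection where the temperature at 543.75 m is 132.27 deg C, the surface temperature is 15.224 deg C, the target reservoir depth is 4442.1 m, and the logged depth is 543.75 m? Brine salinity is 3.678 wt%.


Step 1: grad = (T_d1 - T_surf)/d1 * 1000 = (132.27 - 15.224)/543.75 * 1000 = 215.2570 deg C/km
Step 2: T_res = T_surf + grad*d2/1000 = 15.224 + 215.2570*4442.1/1000 = 971.42 deg C
T_res = 971.42 deg C


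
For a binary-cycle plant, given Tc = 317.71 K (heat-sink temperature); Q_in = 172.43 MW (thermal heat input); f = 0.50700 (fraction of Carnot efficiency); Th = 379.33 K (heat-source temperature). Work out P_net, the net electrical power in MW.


Step 1: eta = (1 - Tc/Th)*f = (1 - 317.71/379.33)*0.507 = 0.08235927
Step 2: P_net = eta * Q_in = 0.08235927 * 172.43 = 14.201 MW
P_net = 14.201 MW


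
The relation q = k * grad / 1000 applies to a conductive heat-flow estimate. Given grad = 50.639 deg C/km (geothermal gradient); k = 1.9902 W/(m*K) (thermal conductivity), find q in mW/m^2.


q = k * grad / 1000
q = 1.9902 * 50.639 / 1000
q = 0.1007817 W/m^2
Convert: 0.1007817 W/m^2 * 1000.0 = 100.78 mW/m^2
q = 100.78 mW/m^2


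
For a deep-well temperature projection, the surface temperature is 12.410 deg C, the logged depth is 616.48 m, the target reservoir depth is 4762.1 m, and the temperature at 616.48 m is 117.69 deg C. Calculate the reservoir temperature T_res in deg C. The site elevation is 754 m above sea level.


Step 1: grad = (T_d1 - T_surf)/d1 * 1000 = (117.69 - 12.41)/616.48 * 1000 = 170.7760 deg C/km
Step 2: T_res = T_surf + grad*d2/1000 = 12.41 + 170.7760*4762.1/1000 = 825.66 deg C
T_res = 825.66 deg C


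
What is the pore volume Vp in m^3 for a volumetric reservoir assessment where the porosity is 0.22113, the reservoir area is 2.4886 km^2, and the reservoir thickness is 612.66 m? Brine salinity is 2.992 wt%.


Vp = A * 1e6 * hr * phi
Vp = 2.4886 * 1e6 * 612.66 * 0.22113
Vp = 3.3715e+08 m^3


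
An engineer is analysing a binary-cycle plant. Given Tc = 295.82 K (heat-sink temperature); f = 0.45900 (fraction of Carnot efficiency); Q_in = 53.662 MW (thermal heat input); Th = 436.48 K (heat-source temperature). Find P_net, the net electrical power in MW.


Step 1: eta = (1 - Tc/Th)*f = (1 - 295.82/436.48)*0.459 = 0.1479173
Step 2: P_net = eta * Q_in = 0.1479173 * 53.662 = 7.9375 MW
P_net = 7.9375 MW


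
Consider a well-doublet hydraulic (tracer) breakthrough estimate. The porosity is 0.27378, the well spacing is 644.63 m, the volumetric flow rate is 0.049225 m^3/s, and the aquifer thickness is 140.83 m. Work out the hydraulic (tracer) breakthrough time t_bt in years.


t_bt = pi * hr * phi * L^2 / (3 * Qv) / (365.25*86400)
t_bt = pi * 140.83 * 0.27378 * 644.63^2 / (3 * 0.049225) / (365.25*86400)
t_bt = 10.801 years


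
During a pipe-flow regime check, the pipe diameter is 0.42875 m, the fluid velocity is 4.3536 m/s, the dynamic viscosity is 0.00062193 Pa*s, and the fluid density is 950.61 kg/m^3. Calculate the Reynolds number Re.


Re = rho * vel * D / mu
Re = 950.61 * 4.3536 * 0.42875 / 0.00062193
Re = 2.8531e+06


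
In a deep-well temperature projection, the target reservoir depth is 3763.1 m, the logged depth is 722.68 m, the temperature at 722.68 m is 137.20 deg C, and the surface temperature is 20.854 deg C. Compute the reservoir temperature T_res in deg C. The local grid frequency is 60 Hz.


Step 1: grad = (T_d1 - T_surf)/d1 * 1000 = (137.2 - 20.854)/722.68 * 1000 = 160.9924 deg C/km
Step 2: T_res = T_surf + grad*d2/1000 = 20.854 + 160.9924*3763.1/1000 = 626.68 deg C
T_res = 626.68 deg C


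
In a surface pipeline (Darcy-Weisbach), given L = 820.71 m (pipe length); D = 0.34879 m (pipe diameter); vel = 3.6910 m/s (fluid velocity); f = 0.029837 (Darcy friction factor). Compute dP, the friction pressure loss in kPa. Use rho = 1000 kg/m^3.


dP = f * (L/D) * (rho*vel^2/2) / 1000
dP = 0.029837 * (820.71/0.34879) * (1000*3.6910^2/2) / 1000
dP = 478.23 kPa


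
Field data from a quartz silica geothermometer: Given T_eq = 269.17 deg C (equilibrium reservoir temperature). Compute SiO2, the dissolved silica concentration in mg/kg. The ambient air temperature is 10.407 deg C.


SiO2 = 10^(5.19 - 1309/(T_eq + 273.15))
SiO2 = 10^(5.19 - 1309/(269.17 + 273.15))
SiO2 = 597.44 mg/kg


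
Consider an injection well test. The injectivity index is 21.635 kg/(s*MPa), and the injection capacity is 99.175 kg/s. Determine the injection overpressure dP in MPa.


dP = mdot * 1000 / II
dP = 99.175 * 1000 / 21.635
dP = 4584.007 kPa
Convert: 4584.007 kPa * 0.001 = 4.5840 MPa
dP = 4.5840 MPa


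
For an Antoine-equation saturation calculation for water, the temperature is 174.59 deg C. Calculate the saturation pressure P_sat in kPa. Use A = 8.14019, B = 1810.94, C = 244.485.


P_sat = 10^(A - B/(C + T)) / 760 * 0.101325
P_sat = 10^(8.14019 - 1810.94/(244.485 + 174.59)) / 760 * 0.101325
P_sat = 0.8786462 MPa
Convert: 0.8786462 MPa * 1000.0 = 878.65 kPa
P_sat = 878.65 kPa


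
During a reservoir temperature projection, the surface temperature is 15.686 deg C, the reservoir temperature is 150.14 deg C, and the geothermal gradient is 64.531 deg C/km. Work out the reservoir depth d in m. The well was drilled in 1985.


d = (T_res - T_surf) / grad * 1000
d = (150.14 - 15.686) / 64.531 * 1000
d = 2083.6 m


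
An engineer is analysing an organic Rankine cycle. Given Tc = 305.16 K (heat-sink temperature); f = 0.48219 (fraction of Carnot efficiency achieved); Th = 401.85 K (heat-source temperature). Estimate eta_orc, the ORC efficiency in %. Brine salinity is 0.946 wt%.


eta_orc = (1 - Tc/Th) * f * 100
eta_orc = (1 - 305.16/401.85) * 0.48219 * 100
eta_orc = 11.602 %


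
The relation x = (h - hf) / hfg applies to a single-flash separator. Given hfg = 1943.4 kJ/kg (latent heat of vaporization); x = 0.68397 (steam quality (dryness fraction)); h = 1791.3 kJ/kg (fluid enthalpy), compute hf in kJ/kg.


hf = h - x * hfg
hf = 1791.3 - 0.68397 * 1943.4
hf = 462.07 kJ/kg


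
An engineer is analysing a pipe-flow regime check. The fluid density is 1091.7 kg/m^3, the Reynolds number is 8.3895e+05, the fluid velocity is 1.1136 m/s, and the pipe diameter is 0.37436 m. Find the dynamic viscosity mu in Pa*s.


mu = rho * vel * D / Re
mu = 1091.7 * 1.1136 * 0.37436 / 8.3895e+05
mu = 0.00054248 Pa*s


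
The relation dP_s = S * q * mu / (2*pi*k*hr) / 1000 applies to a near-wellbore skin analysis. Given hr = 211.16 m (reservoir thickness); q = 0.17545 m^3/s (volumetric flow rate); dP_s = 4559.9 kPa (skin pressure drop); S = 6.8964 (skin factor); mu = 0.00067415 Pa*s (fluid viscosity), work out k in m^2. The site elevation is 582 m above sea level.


k = S*q*mu / (2*pi*dP_s*1000*hr)
k = 6.8964*0.17545*0.00067415 / (2*pi*4559.9*1000*211.16)
k = 1.3483e-13 m^2


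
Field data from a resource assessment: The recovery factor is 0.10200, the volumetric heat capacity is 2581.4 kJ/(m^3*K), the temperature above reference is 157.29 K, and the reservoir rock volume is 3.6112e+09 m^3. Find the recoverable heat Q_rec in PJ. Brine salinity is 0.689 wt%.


Step 1: Q_s = Vr*rhoc*dT/1e12 = 3.6112e+09*2581.4*157.29/1e12 = 1466.250 PJ
Step 2: Q_rec = Q_s * RF = 1466.250 * 0.102 = 149.56 PJ
Q_rec = 149.56 PJ


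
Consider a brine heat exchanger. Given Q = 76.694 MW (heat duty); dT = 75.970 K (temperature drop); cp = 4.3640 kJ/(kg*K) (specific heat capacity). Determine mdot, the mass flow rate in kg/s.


mdot = Q * 1000 / (cp * dT)
mdot = 76.694 * 1000 / (4.3640 * 75.970)
mdot = 231.33 kg/s


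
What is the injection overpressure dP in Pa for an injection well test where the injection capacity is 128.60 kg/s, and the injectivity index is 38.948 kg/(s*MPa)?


dP = mdot * 1000 / II
dP = 128.60 * 1000 / 38.948
dP = 3301.838 kPa
Convert: 3301.838 kPa * 1000.0 = 3.3018e+06 Pa
dP = 3.3018e+06 Pa


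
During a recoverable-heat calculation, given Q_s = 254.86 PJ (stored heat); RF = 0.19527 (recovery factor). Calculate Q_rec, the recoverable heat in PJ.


Q_rec = Q_s * RF
Q_rec = 254.86 * 0.19527
Q_rec = 49.767 PJ


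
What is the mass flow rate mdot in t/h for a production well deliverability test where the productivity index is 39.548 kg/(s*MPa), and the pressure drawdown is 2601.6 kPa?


mdot = PI * dP / 1000
mdot = 39.548 * 2601.6 / 1000
mdot = 102.8881 kg/s
Convert: 102.8881 kg/s * 3.6 = 370.40 t/h
mdot = 370.40 t/h


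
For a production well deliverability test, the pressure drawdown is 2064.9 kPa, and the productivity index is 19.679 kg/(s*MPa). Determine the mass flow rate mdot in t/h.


mdot = PI * dP / 1000
mdot = 19.679 * 2064.9 / 1000
mdot = 40.63517 kg/s
Convert: 40.63517 kg/s * 3.6 = 146.29 t/h
mdot = 146.29 t/h


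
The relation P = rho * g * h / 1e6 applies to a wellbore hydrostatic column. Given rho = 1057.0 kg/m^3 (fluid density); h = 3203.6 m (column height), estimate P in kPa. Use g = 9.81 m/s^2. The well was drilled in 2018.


P = rho * g * h / 1e6
P = 1057.0 * 9.81 * 3203.6 / 1e6
P = 33.21867 MPa
Convert: 33.21867 MPa * 1000.0 = 33219 kPa
P = 33219 kPa


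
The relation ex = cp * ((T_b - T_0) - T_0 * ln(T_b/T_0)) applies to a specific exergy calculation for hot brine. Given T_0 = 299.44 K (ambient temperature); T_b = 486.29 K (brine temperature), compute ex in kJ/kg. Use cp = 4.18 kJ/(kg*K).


ex = cp * ((T_b - T_0) - T_0 * ln(T_b/T_0))
ex = 4.18 * ((486.29 - 299.44) - 299.44 * ln(486.29/299.44))
ex = 174.11 kJ/kg


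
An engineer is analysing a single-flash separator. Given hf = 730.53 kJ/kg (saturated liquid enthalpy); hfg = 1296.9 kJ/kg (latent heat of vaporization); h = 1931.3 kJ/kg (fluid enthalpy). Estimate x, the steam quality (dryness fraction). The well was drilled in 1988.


x = (h - hf) / hfg
x = (1931.3 - 730.53) / 1296.9
x = 0.92588


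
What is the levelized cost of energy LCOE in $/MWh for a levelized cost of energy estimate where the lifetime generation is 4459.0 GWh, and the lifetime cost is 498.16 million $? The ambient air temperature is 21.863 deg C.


LCOE = C_tot / E_tot * 100
LCOE = 498.16 / 4459.0 * 100
LCOE = 11.17201 cents/kWh
Convert: 11.17201 cents/kWh * 10.0 = 111.72 $/MWh
LCOE = 111.72 $/MWh


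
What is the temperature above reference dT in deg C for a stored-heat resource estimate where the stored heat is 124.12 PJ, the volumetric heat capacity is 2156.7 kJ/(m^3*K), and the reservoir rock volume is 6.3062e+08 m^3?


dT = Q_s * 1e12 / (Vr * rhoc)
dT = 124.12 * 1e12 / (6.3062e+08 * 2156.7)
dT = 91.26080 K
Convert (temperature difference, 1 K = 1 deg C): 91.26080 K = 91.26080 deg C
dT = 91.261 deg C


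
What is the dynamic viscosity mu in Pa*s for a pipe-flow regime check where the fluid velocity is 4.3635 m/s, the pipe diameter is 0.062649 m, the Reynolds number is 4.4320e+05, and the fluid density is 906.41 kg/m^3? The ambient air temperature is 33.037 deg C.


mu = rho * vel * D / Re
mu = 906.41 * 4.3635 * 0.062649 / 4.4320e+05
mu = 0.00055908 Pa*s


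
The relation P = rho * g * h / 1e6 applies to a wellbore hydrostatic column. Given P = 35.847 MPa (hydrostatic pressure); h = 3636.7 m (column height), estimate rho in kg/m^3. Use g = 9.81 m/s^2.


rho = P * 1e6 / (g * h)
rho = 35.847 * 1e6 / (9.81 * 3636.7)
rho = 1004.8 kg/m^3


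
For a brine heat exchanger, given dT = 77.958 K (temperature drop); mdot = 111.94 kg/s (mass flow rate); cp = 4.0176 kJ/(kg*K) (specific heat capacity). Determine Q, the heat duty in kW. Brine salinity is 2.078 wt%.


Q = mdot * cp * dT / 1000
Q = 111.94 * 4.0176 * 77.958 / 1000
Q = 35.06006 MW
Convert: 35.06006 MW * 1000.0 = 35060 kW
Q = 35060 kW


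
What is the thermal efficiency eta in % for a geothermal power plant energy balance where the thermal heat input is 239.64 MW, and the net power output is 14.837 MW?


eta = W_net / Q_in * 100
eta = 14.837 / 239.64 * 100
eta = 6.1914 %


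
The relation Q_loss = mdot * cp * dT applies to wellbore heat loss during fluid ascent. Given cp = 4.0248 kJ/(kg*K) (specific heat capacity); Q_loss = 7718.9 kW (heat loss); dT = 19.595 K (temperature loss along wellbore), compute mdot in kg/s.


mdot = Q_loss / (cp * dT)
mdot = 7718.9 / (4.0248 * 19.595)
mdot = 97.874 kg/s


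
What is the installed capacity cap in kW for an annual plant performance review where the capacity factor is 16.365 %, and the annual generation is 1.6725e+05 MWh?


cap = E_a / (CF/100 * 8760)
cap = 1.6725e+05 / (16.365/100 * 8760)
cap = 116.6665 MW
Convert: 116.6665 MW * 1000.0 = 1.1667e+05 kW
cap = 1.1667e+05 kW


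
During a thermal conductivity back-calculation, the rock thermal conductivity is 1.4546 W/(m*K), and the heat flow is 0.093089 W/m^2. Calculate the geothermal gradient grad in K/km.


grad = q / k * 1000
grad = 0.093089 / 1.4546 * 1000
grad = 63.99629 deg C/km
Convert: 63.99629 deg C/km * 1.0 = 63.996 K/km
grad = 63.996 K/km


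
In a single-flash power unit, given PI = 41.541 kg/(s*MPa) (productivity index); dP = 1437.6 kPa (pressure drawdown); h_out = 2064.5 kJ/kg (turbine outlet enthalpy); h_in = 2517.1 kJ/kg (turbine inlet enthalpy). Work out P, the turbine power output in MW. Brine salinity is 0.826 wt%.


Step 1: mdot = PI * dP / 1000 = 41.541 * 1437.6 / 1000 = 59.71934 kg/s
Step 2: P = mdot*(h_in - h_out)/1000 = 59.71934*(2517.1 - 2064.5)/1000 = 27.029 MW
P = 27.029 MW


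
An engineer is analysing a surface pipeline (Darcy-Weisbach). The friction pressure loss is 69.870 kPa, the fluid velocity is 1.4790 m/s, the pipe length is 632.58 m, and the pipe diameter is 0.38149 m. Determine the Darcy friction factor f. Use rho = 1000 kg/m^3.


f = dP*1000 / ((L/D)*(rho*vel^2/2))
f = 69.870*1000 / ((632.58/0.38149)*(1000*1.4790^2/2))
f = 0.038526


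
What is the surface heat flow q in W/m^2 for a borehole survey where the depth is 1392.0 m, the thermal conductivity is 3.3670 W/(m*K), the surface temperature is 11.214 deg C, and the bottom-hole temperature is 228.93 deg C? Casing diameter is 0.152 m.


Step 1: grad = (T_d - T_surf)/d * 1000 = (228.93 - 11.214)/1392.0 * 1000 = 156.4052 deg C/km
Step 2: q = k * grad / 1000 = 3.367 * 156.4052 / 1000 = 0.52662 W/m^2
q = 0.52662 W/m^2


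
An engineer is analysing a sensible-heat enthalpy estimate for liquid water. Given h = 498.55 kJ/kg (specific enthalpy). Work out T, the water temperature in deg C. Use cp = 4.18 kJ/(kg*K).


T = h / cp
T = 498.55 / 4.18
T = 119.27 deg C


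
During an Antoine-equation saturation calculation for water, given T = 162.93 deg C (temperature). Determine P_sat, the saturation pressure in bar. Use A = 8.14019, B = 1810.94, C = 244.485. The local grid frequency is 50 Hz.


P_sat = 10^(A - B/(C + T)) / 760 * 0.101325
P_sat = 10^(8.14019 - 1810.94/(244.485 + 162.93)) / 760 * 0.101325
P_sat = 0.6609085 MPa
Convert: 0.6609085 MPa * 10.0 = 6.6091 bar
P_sat = 6.6091 bar


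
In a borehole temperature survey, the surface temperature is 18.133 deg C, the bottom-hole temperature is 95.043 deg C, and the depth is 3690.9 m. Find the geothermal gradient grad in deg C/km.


grad = (T_d - T_surf) / d * 1000
grad = (95.043 - 18.133) / 3690.9 * 1000
grad = 20.838 deg C/km


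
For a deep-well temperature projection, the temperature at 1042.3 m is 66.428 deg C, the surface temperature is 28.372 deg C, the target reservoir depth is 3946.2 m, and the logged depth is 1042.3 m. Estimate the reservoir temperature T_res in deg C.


Step 1: grad = (T_d1 - T_surf)/d1 * 1000 = (66.428 - 28.372)/1042.3 * 1000 = 36.51156 deg C/km
Step 2: T_res = T_surf + grad*d2/1000 = 28.372 + 36.51156*3946.2/1000 = 172.45 deg C
T_res = 172.45 deg C


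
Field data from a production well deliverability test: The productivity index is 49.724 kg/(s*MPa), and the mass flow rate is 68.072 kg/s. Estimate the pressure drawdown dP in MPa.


dP = mdot * 1000 / PI
dP = 68.072 * 1000 / 49.724
dP = 1368.997 kPa
Convert: 1368.997 kPa * 0.001 = 1.3690 MPa
dP = 1.3690 MPa


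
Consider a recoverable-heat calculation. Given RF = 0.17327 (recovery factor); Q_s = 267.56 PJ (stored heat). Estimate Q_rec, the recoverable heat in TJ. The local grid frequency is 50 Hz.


Q_rec = Q_s * RF
Q_rec = 267.56 * 0.17327
Q_rec = 46.36012 PJ
Convert: 46.36012 PJ * 1000.0 = 46360 TJ
Q_rec = 46360 TJ


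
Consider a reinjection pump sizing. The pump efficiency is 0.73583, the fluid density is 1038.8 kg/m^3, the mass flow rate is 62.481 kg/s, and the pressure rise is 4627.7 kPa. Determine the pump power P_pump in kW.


P_pump = mdot * dP / (rho * eta)
P_pump = 62.481 * 4627.7 / (1038.8 * 0.73583)
P_pump = 378.27 kW


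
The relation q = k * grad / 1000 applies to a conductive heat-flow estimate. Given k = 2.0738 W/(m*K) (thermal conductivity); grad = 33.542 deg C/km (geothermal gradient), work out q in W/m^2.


q = k * grad / 1000
q = 2.0738 * 33.542 / 1000
q = 0.069559 W/m^2


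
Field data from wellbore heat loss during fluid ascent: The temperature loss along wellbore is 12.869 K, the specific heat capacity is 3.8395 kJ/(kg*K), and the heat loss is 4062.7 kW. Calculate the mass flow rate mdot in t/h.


mdot = Q_loss / (cp * dT)
mdot = 4062.7 / (3.8395 * 12.869)
mdot = 82.22337 kg/s
Convert: 82.22337 kg/s * 3.6 = 296.00 t/h
mdot = 296.00 t/h


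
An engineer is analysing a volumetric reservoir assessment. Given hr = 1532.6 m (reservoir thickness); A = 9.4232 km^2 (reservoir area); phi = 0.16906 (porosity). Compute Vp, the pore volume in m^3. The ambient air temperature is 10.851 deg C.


Vp = A * 1e6 * hr * phi
Vp = 9.4232 * 1e6 * 1532.6 * 0.16906
Vp = 2.4416e+09 m^3


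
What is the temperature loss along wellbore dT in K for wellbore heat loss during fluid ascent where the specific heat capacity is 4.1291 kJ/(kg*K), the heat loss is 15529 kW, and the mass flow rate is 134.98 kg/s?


dT = Q_loss / (mdot * cp)
dT = 15529 / (134.98 * 4.1291)
dT = 27.862 K


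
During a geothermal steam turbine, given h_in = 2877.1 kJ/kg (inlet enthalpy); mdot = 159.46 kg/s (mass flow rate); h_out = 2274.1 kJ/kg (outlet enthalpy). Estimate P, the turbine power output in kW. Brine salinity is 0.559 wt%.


P = mdot * (h_in - h_out) / 1000
P = 159.46 * (2877.1 - 2274.1) / 1000
P = 96.15438 MW
Convert: 96.15438 MW * 1000.0 = 96154 kW
P = 96154 kW


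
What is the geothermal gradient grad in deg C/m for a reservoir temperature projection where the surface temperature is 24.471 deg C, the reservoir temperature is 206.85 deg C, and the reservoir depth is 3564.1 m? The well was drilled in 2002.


grad = (T_res - T_surf) / d * 1000
grad = (206.85 - 24.471) / 3564.1 * 1000
grad = 51.17112 deg C/km
Convert: 51.17112 deg C/km * 0.001 = 0.051171 deg C/m
grad = 0.051171 deg C/m


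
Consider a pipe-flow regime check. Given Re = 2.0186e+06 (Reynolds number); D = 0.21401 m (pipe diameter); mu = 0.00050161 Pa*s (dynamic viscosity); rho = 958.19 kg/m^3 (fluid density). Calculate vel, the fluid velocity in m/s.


vel = Re * mu / (rho * D)
vel = 2.0186e+06 * 0.00050161 / (958.19 * 0.21401)
vel = 4.9378 m/s


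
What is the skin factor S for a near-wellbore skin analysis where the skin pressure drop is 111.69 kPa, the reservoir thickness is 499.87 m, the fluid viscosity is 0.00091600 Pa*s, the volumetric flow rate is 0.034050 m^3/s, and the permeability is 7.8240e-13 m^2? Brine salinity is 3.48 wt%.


S = dP_s * 1000 * 2*pi*k*hr / (q*mu)
S = 111.69 * 1000 * 2*pi*7.8240e-13*499.87 / (0.034050*0.00091600)
S = 8.7997
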